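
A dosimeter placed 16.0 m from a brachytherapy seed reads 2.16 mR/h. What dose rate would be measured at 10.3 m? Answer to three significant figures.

5.21 mR/h

Using I₁d₁² = I₂d₂², scaling from 16.0 m to 10.3 m:
2.16 × (16.0/10.3)² = 2.16 × 2.413 = 5.212 mR/h.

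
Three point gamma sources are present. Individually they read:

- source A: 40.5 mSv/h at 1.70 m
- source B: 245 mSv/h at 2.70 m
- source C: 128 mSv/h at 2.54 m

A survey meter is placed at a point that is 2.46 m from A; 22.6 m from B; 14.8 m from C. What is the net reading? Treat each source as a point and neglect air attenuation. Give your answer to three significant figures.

26.6 mSv/h

By superposition, sum each source's inverse-square contribution:
A: 40.5 × (1.70/2.46)² = 19.34 mSv/h
B: 245 × (2.70/22.6)² = 3.497 mSv/h
C: 128 × (2.54/14.8)² = 3.770 mSv/h
Total = 19.34 + 3.497 + 3.770 = 26.61 mSv/h.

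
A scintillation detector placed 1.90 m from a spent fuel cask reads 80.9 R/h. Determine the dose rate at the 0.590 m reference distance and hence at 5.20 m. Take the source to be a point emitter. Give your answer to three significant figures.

Since intensity falls as 1/r²,
At 0.590 m: (1.90/0.590)² = 10.37, so 80.9 × 10.37 = 838.9 R/h
At 5.20 m: (0.590/5.20)² = 0.01287, so 838.9 × 0.01287 = 10.80 R/h.

839 R/h; 10.8 R/h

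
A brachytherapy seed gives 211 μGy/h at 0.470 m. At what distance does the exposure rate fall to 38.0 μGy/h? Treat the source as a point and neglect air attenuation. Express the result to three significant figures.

By the inverse-square law, d₂ = d₁·√(I₁/I₂).
I₁/I₂ = 211/38.0 = 5.553, so d₂ = 0.470 × √5.553 = 1.108 m.

1.11 m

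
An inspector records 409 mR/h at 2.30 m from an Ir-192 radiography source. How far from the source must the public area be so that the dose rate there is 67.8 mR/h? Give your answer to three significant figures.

5.65 m

Since intensity falls as 1/r², d₂ = d₁·√(I₁/I₂).
I₁/I₂ = 409/67.8 = 6.032, so d₂ = 2.30 × √6.032 = 5.649 m.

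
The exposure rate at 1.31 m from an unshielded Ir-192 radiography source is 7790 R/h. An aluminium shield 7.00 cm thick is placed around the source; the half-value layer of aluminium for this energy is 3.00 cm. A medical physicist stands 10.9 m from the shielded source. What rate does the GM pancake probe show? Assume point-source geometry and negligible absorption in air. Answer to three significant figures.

22.3 R/h

Distance alone: 7790 × (1.31/10.9)² = 7790 × 0.01444 = 112.5 R/h.
Shield: 7.00/3.00 = 2.333 half-value layers → attenuation 2^(−2.333) = 0.1985.
Combined: 112.5 × 0.1985 = 22.33 R/h.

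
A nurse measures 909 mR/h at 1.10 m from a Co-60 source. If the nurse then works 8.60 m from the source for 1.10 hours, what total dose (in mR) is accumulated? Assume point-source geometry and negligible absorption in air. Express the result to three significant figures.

16.4 mR

Using I₁d₁² = I₂d₂², rate at 8.60 m:
909 × (1.10/8.60)² = 909 × 0.01636 = 14.87 mR/h.
Dose = rate × time = 14.87 mR/h × 1.100 h = 16.36 mR.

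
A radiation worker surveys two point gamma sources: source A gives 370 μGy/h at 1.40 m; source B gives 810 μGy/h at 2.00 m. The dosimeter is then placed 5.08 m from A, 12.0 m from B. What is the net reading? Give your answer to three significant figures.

50.6 μGy/h

Each source contributes Iᵢ·(dᵢ/rᵢ)²; contributions add.
A: 370 × (1.40/5.08)² = 28.10 μGy/h
B: 810 × (2.00/12.0)² = 22.50 μGy/h
Total = 28.10 + 22.50 = 50.60 μGy/h.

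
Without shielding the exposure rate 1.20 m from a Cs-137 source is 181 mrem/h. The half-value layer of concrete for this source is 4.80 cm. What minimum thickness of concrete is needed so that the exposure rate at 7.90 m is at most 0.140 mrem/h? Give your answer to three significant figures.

23.5 cm

At 7.90 m, distance alone gives 181 × (1.20/7.90)² = 181 × 0.02307 = 4.176 mrem/h.
Further attenuation needed: 4.176/0.140 = 29.83.
n = log₂(29.83) = 4.899 half-value layers.
Thickness = 4.899 × 4.80 cm = 23.52 cm.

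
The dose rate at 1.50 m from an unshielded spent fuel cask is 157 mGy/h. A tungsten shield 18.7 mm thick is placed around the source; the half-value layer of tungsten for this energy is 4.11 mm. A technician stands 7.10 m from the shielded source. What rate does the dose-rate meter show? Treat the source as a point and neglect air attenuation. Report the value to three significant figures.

0.299 mGy/h

Distance alone: (1.50/7.10)² = 0.04463, so 157 × 0.04463 = 7.007 mGy/h.
Shield: 18.7/4.11 = 4.550 half-value layers → attenuation 2^(−4.550) = 0.04269.
Combined: 7.007 × 0.04269 = 0.2991 mGy/h.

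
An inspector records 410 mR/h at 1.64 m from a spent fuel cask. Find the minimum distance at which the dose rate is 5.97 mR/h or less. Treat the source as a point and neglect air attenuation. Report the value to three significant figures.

13.6 m

By the inverse-square law, d₂ = d₁·√(I₁/I₂).
I₁/I₂ = 410/5.97 = 68.68, so d₂ = 1.64 × √68.68 = 13.59 m.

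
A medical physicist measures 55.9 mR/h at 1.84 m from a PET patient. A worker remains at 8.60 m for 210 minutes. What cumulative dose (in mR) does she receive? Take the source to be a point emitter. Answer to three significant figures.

By the inverse-square law, rate at 8.60 m:
(1.84/8.60)² = 0.04578, so 55.9 × 0.04578 = 2.559 mR/h.
Dose = rate × time = 2.559 mR/h × 3.500 h = 8.957 mR.

8.96 mR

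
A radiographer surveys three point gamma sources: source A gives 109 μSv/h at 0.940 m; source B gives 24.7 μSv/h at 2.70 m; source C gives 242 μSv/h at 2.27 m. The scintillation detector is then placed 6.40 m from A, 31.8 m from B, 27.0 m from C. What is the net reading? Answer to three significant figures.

Each source contributes Iᵢ·(dᵢ/rᵢ)²; contributions add.
A: 109 × (0.940/6.40)² = 2.351 μSv/h
B: 24.7 × (2.70/31.8)² = 0.1781 μSv/h
C: 242 × (2.27/27.0)² = 1.711 μSv/h
Total = 2.351 + 0.1781 + 1.711 = 4.240 μSv/h.

4.24 μSv/h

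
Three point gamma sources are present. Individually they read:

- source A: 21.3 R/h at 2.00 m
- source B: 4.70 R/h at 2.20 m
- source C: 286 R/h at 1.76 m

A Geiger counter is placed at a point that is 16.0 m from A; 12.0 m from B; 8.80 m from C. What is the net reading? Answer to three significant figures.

11.9 R/h

Each source contributes Iᵢ·(dᵢ/rᵢ)²; contributions add.
A: 21.3 × (2.00/16.0)² = 0.3328 R/h
B: 4.70 × (2.20/12.0)² = 0.1580 R/h
C: 286 × (1.76/8.80)² = 11.44 R/h
Total = 0.3328 + 0.1580 + 11.44 = 11.93 R/h.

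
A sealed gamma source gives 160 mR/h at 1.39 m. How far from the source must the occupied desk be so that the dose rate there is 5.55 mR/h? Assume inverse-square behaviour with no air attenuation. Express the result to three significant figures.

7.46 m

Since intensity falls as 1/r², d₂ = d₁·√(I₁/I₂).
I₁/I₂ = 160/5.55 = 28.83, so d₂ = 1.39 × √28.83 = 7.463 m.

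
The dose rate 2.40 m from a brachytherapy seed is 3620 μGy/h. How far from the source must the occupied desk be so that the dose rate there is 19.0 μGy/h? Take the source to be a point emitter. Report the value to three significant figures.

Using I₁d₁² = I₂d₂², d₂ = d₁·√(I₁/I₂).
I₁/I₂ = 3620/19.0 = 190.5, so d₂ = 2.40 × √190.5 = 33.13 m.

33.1 m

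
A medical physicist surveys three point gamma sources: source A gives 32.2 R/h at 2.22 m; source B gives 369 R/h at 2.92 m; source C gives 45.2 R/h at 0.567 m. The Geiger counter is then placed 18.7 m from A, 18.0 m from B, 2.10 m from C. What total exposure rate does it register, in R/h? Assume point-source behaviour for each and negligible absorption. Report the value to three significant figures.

By superposition, sum each source's inverse-square contribution:
A: 32.2 × (2.22/18.7)² = 0.4538 R/h
B: 369 × (2.92/18.0)² = 9.711 R/h
C: 45.2 × (0.567/2.10)² = 3.295 R/h
Total = 0.4538 + 9.711 + 3.295 = 13.46 R/h.

13.5 R/h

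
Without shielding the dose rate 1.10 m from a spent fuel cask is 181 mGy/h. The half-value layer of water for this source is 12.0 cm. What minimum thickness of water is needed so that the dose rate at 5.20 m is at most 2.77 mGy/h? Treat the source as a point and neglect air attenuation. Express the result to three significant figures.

18.6 cm

At 5.20 m, distance alone gives 181 × (1.10/5.20)² = 181 × 0.04475 = 8.100 mGy/h.
Further attenuation needed: 8.100/2.77 = 2.924.
n = log₂(2.924) = 1.548 half-value layers.
Thickness = 1.548 × 12.0 cm = 18.58 cm.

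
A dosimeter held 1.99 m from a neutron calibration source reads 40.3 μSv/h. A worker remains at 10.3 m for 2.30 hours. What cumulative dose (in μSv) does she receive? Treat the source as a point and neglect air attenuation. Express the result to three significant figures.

Applying the 1/r² law, rate at 10.3 m:
40.3 × (1.99/10.3)² = 40.3 × 0.03733 = 1.504 μSv/h.
Dose = rate × time = 1.504 μSv/h × 2.300 h = 3.459 μSv.

3.46 μSv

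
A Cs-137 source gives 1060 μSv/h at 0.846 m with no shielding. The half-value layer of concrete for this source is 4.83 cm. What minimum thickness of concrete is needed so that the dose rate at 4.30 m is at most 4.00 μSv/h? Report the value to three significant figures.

16.2 cm

At 4.30 m, distance alone gives (0.846/4.30)² = 0.03871, so 1060 × 0.03871 = 41.03 μSv/h.
Further attenuation needed: 41.03/4.00 = 10.26.
n = log₂(10.26) = 3.359 half-value layers.
Thickness = 3.359 × 4.83 cm = 16.22 cm.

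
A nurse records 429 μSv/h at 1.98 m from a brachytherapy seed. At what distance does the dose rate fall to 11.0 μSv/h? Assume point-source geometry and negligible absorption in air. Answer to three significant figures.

Using I₁d₁² = I₂d₂², d₂ = d₁·√(I₁/I₂).
I₁/I₂ = 429/11.0 = 39.00, so d₂ = 1.98 × √39.00 = 12.37 m.

12.4 m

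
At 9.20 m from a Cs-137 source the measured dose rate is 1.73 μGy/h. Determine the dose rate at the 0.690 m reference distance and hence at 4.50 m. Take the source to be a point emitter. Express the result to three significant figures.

Applying the 1/r² law,
At 0.690 m: 1.73 × (9.20/0.690)² = 1.73 × 177.8 = 307.6 μGy/h
At 4.50 m: 307.6 × (0.690/4.50)² = 307.6 × 0.02351 = 7.232 μGy/h.

308 μGy/h; 7.23 μGy/h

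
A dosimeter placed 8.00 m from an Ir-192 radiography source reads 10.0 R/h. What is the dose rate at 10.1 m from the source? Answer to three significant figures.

Intensity scales as (d₁/d₂)², so scaling from 8.00 m to 10.1 m:
10.0 × (8.00/10.1)² = 10.0 × 0.6274 = 6.274 R/h.

6.27 R/h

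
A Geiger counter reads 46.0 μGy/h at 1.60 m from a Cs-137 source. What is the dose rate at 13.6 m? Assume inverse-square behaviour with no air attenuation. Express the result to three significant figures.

By the inverse-square law, the rate at 13.6 m is
46.0 × (1.60/13.6)² = 46.0 × 0.01384 = 0.6366 μGy/h.

0.637 μGy/h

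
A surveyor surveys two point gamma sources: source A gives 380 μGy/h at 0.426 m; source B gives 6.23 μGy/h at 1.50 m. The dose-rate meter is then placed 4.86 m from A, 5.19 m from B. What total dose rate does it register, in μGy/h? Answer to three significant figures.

By superposition, sum each source's inverse-square contribution:
A: 380 × (0.426/4.86)² = 2.920 μGy/h
B: 6.23 × (1.50/5.19)² = 0.5204 μGy/h
Total = 2.920 + 0.5204 = 3.440 μGy/h.

3.44 μGy/h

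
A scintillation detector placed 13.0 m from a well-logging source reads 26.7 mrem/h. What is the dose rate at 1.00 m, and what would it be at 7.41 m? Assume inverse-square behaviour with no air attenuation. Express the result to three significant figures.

4510 mrem/h; 82.2 mrem/h

Using I₁d₁² = I₂d₂²,
At 1.00 m: 26.7 × (13.0/1.00)² = 26.7 × 169.0 = 4512 mrem/h
At 7.41 m: 4512 × (1.00/7.41)² = 4512 × 0.01821 = 82.16 mrem/h.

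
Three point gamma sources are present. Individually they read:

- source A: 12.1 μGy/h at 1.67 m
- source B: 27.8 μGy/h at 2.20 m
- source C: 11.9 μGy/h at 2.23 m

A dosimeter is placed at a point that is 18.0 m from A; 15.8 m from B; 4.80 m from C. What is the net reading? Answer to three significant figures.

Each source contributes Iᵢ·(dᵢ/rᵢ)²; contributions add.
A: 12.1 × (1.67/18.0)² = 0.1042 μGy/h
B: 27.8 × (2.20/15.8)² = 0.5390 μGy/h
C: 11.9 × (2.23/4.80)² = 2.568 μGy/h
Total = 0.1042 + 0.5390 + 2.568 = 3.211 μGy/h.

3.21 μGy/h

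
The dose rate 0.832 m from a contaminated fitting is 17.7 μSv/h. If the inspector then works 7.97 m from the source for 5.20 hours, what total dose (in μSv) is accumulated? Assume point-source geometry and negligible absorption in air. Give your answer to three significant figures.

Intensity scales as (d₁/d₂)², so rate at 7.97 m:
(0.832/7.97)² = 0.01090, so 17.7 × 0.01090 = 0.1929 μSv/h.
Dose = rate × time = 0.1929 μSv/h × 5.200 h = 1.003 μSv.

1.00 μSv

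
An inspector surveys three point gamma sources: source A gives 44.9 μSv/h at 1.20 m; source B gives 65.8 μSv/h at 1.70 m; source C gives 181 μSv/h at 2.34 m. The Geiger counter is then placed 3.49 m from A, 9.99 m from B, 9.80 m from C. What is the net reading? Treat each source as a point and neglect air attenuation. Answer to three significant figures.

17.5 μSv/h

By superposition, sum each source's inverse-square contribution:
A: 44.9 × (1.20/3.49)² = 5.308 μSv/h
B: 65.8 × (1.70/9.99)² = 1.905 μSv/h
C: 181 × (2.34/9.80)² = 10.32 μSv/h
Total = 5.308 + 1.905 + 10.32 = 17.53 μSv/h.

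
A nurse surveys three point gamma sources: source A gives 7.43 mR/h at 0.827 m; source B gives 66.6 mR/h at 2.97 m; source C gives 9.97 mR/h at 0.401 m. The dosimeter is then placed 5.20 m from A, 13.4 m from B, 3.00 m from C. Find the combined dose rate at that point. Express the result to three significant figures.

By superposition, sum each source's inverse-square contribution:
A: 7.43 × (0.827/5.20)² = 0.1879 mR/h
B: 66.6 × (2.97/13.4)² = 3.272 mR/h
C: 9.97 × (0.401/3.00)² = 0.1781 mR/h
Total = 0.1879 + 3.272 + 0.1781 = 3.638 mR/h.

3.64 mR/h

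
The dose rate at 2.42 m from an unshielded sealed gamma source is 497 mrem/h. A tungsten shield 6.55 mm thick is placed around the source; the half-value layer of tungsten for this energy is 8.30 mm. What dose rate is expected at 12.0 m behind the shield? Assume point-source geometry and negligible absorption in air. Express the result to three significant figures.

Distance alone: 497 × (2.42/12.0)² = 497 × 0.04067 = 20.21 mrem/h.
Shield: 6.55/8.30 = 0.7892 half-value layers → attenuation 2^(−0.7892) = 0.5787.
Combined: 20.21 × 0.5787 = 11.70 mrem/h.

11.7 mrem/h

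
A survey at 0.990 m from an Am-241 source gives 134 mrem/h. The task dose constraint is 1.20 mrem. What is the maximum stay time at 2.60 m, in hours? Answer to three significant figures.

By the inverse-square law, rate at 2.60 m:
134 × (0.990/2.60)² = 134 × 0.1450 = 19.43 mrem/h.
Stay time = 1.20 mrem ÷ 19.43 mrem/h = 0.06176 h.

0.0618 h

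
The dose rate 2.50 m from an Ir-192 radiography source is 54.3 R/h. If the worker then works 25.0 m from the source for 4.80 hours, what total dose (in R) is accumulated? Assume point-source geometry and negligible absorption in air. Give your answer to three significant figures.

2.61 R

Applying the 1/r² law, rate at 25.0 m:
54.3 × (2.50/25.0)² = 54.3 × 0.01000 = 0.5430 R/h.
Dose = rate × time = 0.5430 R/h × 4.800 h = 2.606 R.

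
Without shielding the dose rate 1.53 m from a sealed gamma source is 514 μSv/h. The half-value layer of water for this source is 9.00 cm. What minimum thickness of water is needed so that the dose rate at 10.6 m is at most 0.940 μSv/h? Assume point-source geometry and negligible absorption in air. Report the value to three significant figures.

At 10.6 m, distance alone gives (1.53/10.6)² = 0.02083, so 514 × 0.02083 = 10.71 μSv/h.
Further attenuation needed: 10.71/0.940 = 11.39.
n = log₂(11.39) = 3.510 half-value layers.
Thickness = 3.510 × 9.00 cm = 31.59 cm.

31.6 cm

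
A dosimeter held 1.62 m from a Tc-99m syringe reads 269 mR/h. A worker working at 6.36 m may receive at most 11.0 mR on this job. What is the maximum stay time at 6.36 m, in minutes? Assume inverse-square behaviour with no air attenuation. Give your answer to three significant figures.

Applying the 1/r² law, rate at 6.36 m:
269 × (1.62/6.36)² = 269 × 0.06488 = 17.45 mR/h.
Stay time = 11.0 mR ÷ 17.45 mR/h = 0.6304 h = 37.82 min.

37.8 min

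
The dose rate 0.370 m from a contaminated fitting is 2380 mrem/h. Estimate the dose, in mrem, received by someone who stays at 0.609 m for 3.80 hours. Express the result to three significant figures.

3340 mrem

Using I₁d₁² = I₂d₂², rate at 0.609 m:
2380 × (0.370/0.609)² = 2380 × 0.3691 = 878.5 mrem/h.
Dose = rate × time = 878.5 mrem/h × 3.800 h = 3338 mrem.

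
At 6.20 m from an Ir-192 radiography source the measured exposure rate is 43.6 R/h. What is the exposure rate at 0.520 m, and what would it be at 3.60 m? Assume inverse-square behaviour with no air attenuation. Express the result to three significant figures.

Intensity scales as (d₁/d₂)², so
At 0.520 m: (6.20/0.520)² = 142.2, so 43.6 × 142.2 = 6200 R/h
At 3.60 m: 6200 × (0.520/3.60)² = 6200 × 0.02086 = 129.3 R/h.

6200 R/h; 129 R/h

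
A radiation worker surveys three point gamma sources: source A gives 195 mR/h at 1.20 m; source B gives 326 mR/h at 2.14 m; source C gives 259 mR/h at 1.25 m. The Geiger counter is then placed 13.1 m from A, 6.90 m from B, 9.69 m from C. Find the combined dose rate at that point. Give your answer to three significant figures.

By superposition, sum each source's inverse-square contribution:
A: 195 × (1.20/13.1)² = 1.636 mR/h
B: 326 × (2.14/6.90)² = 31.36 mR/h
C: 259 × (1.25/9.69)² = 4.310 mR/h
Total = 1.636 + 31.36 + 4.310 = 37.31 mR/h.

37.3 mR/h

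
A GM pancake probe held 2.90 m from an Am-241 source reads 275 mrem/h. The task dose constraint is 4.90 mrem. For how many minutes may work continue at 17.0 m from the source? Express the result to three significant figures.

36.7 min

Intensity scales as (d₁/d₂)², so rate at 17.0 m:
(2.90/17.0)² = 0.02910, so 275 × 0.02910 = 8.002 mrem/h.
Stay time = 4.90 mrem ÷ 8.002 mrem/h = 0.6123 h = 36.74 min.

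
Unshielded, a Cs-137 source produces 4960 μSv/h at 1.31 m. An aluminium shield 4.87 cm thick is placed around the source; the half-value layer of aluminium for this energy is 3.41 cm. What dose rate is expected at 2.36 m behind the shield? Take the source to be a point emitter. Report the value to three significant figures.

568 μSv/h

Distance alone: 4960 × (1.31/2.36)² = 4960 × 0.3081 = 1528 μSv/h.
Shield: 4.87/3.41 = 1.428 half-value layers → attenuation 2^(−1.428) = 0.3716.
Combined: 1528 × 0.3716 = 567.8 μSv/h.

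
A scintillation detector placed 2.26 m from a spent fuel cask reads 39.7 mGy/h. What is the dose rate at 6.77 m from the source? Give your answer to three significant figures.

Using I₁d₁² = I₂d₂², scaling from 2.26 m to 6.77 m:
39.7 × (2.26/6.77)² = 39.7 × 0.1114 = 4.423 mGy/h.

4.42 mGy/h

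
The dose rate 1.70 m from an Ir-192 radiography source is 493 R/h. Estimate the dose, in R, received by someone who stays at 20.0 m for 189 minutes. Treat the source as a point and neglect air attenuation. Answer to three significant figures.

Since intensity falls as 1/r², rate at 20.0 m:
493 × (1.70/20.0)² = 493 × 0.007225 = 3.562 R/h.
Dose = rate × time = 3.562 R/h × 3.150 h = 11.22 R.

11.2 R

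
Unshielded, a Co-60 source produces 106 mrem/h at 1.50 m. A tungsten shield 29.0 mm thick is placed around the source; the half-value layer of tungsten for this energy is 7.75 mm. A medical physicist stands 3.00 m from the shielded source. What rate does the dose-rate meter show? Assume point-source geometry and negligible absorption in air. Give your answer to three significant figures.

Distance alone: (1.50/3.00)² = 0.2500, so 106 × 0.2500 = 26.50 mrem/h.
Shield: 29.0/7.75 = 3.742 half-value layers → attenuation 2^(−3.742) = 0.07474.
Combined: 26.50 × 0.07474 = 1.981 mrem/h.

1.98 mrem/h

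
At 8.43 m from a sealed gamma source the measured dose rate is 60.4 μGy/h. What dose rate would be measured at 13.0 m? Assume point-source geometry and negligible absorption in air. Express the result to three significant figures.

Applying the 1/r² law, scaling from 8.43 m to 13.0 m:
(8.43/13.0)² = 0.4205, so 60.4 × 0.4205 = 25.40 μGy/h.

25.4 μGy/h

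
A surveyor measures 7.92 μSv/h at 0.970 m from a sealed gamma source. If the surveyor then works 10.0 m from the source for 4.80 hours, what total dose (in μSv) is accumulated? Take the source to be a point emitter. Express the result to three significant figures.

Intensity scales as (d₁/d₂)², so rate at 10.0 m:
(0.970/10.0)² = 0.009409, so 7.92 × 0.009409 = 0.07452 μSv/h.
Dose = rate × time = 0.07452 μSv/h × 4.800 h = 0.3577 μSv.

0.358 μSv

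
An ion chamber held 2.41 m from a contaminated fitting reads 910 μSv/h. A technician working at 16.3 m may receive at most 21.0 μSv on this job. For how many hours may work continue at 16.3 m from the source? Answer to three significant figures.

1.06 h

Intensity scales as (d₁/d₂)², so rate at 16.3 m:
(2.41/16.3)² = 0.02186, so 910 × 0.02186 = 19.89 μSv/h.
Stay time = 21.0 μSv ÷ 19.89 μSv/h = 1.056 h.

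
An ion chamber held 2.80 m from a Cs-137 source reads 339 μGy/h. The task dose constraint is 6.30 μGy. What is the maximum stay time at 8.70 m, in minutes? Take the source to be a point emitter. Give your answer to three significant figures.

10.8 min

Since intensity falls as 1/r², rate at 8.70 m:
(2.80/8.70)² = 0.1036, so 339 × 0.1036 = 35.12 μGy/h.
Stay time = 6.30 μGy ÷ 35.12 μGy/h = 0.1794 h = 10.76 min.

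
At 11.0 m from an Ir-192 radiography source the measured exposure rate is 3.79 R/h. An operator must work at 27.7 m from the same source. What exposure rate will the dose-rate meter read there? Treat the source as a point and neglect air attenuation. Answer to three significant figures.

By the inverse-square law, scaling from 11.0 m to 27.7 m:
3.79 × (11.0/27.7)² = 3.79 × 0.1577 = 0.5977 R/h.

0.598 R/h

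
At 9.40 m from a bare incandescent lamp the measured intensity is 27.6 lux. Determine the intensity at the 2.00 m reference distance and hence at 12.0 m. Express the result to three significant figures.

Using I₁d₁² = I₂d₂²,
At 2.00 m: 27.6 × (9.40/2.00)² = 27.6 × 22.09 = 609.7 lux
At 12.0 m: 609.7 × (2.00/12.0)² = 609.7 × 0.02778 = 16.94 lux.

610 lux; 16.9 lux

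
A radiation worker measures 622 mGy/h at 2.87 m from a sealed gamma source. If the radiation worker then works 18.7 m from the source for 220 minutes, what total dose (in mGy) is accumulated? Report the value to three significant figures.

Applying the 1/r² law, rate at 18.7 m:
622 × (2.87/18.7)² = 622 × 0.02355 = 14.65 mGy/h.
Dose = rate × time = 14.65 mGy/h × 3.667 h = 53.72 mGy.

53.7 mGy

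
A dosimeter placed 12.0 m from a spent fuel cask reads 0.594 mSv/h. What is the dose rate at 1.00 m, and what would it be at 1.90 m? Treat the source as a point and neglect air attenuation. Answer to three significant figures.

Since intensity falls as 1/r²,
At 1.00 m: (12.0/1.00)² = 144.0, so 0.594 × 144.0 = 85.54 mSv/h
At 1.90 m: (1.00/1.90)² = 0.2770, so 85.54 × 0.2770 = 23.69 mSv/h.

85.5 mSv/h; 23.7 mSv/h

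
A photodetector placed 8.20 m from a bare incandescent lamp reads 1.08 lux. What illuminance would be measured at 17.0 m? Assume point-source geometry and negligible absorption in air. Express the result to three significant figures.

0.251 lux

Intensity scales as (d₁/d₂)², so scaling from 8.20 m to 17.0 m:
(8.20/17.0)² = 0.2327, so 1.08 × 0.2327 = 0.2513 lux.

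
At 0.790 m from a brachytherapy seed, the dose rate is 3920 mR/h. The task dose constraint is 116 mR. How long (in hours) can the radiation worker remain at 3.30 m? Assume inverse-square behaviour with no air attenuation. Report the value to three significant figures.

0.516 h

By the inverse-square law, rate at 3.30 m:
(0.790/3.30)² = 0.05731, so 3920 × 0.05731 = 224.7 mR/h.
Stay time = 116 mR ÷ 224.7 mR/h = 0.5162 h.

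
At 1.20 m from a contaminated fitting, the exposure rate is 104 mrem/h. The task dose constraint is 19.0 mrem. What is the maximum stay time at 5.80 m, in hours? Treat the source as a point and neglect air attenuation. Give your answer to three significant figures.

4.27 h

Intensity scales as (d₁/d₂)², so rate at 5.80 m:
(1.20/5.80)² = 0.04281, so 104 × 0.04281 = 4.452 mrem/h.
Stay time = 19.0 mrem ÷ 4.452 mrem/h = 4.268 h.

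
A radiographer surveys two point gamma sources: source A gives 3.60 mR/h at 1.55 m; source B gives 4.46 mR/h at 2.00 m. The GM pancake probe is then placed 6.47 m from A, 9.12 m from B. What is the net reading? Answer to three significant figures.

0.421 mR/h

Each source contributes Iᵢ·(dᵢ/rᵢ)²; contributions add.
A: 3.60 × (1.55/6.47)² = 0.2066 mR/h
B: 4.46 × (2.00/9.12)² = 0.2145 mR/h
Total = 0.2066 + 0.2145 = 0.4211 mR/h.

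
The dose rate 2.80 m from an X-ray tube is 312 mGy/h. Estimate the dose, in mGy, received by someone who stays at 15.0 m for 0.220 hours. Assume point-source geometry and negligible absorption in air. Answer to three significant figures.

Using I₁d₁² = I₂d₂², rate at 15.0 m:
312 × (2.80/15.0)² = 312 × 0.03484 = 10.87 mGy/h.
Dose = rate × time = 10.87 mGy/h × 0.2200 h = 2.391 mGy.

2.39 mGy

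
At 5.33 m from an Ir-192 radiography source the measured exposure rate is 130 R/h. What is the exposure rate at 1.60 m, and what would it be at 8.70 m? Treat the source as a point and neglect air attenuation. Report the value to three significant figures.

Applying the 1/r² law,
At 1.60 m: 130 × (5.33/1.60)² = 130 × 11.10 = 1443 R/h
At 8.70 m: 1443 × (1.60/8.70)² = 1443 × 0.03382 = 48.80 R/h.

1440 R/h; 48.8 R/h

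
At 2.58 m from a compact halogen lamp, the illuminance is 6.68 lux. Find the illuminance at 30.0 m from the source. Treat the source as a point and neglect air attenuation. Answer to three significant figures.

0.0494 lux

Intensity scales as (d₁/d₂)², so the rate at 30.0 m is
(2.58/30.0)² = 0.007396, so 6.68 × 0.007396 = 0.04941 lux.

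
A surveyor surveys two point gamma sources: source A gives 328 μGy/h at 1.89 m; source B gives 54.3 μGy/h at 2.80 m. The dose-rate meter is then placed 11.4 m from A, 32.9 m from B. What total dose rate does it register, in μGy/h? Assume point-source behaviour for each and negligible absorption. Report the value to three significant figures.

9.41 μGy/h

By superposition, sum each source's inverse-square contribution:
A: 328 × (1.89/11.4)² = 9.015 μGy/h
B: 54.3 × (2.80/32.9)² = 0.3933 μGy/h
Total = 9.015 + 0.3933 = 9.408 μGy/h.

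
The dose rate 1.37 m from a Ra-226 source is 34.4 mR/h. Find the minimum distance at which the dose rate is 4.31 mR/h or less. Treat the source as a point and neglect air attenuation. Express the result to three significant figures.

3.87 m

Using I₁d₁² = I₂d₂², d₂ = d₁·√(I₁/I₂).
I₁/I₂ = 34.4/4.31 = 7.981, so d₂ = 1.37 × √7.981 = 3.870 m.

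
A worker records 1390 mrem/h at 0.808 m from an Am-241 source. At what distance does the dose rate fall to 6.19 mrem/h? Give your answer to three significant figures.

12.1 m

Intensity scales as (d₁/d₂)², so d₂ = d₁·√(I₁/I₂).
I₁/I₂ = 1390/6.19 = 224.6, so d₂ = 0.808 × √224.6 = 12.11 m.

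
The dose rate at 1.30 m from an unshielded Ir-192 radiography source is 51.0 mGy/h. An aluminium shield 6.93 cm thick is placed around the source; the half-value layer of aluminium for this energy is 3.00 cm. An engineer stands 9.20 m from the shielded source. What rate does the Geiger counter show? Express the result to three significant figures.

Distance alone: (1.30/9.20)² = 0.01997, so 51.0 × 0.01997 = 1.018 mGy/h.
Shield: 6.93/3.00 = 2.310 half-value layers → attenuation 2^(−2.310) = 0.2017.
Combined: 1.018 × 0.2017 = 0.2053 mGy/h.

0.205 mGy/h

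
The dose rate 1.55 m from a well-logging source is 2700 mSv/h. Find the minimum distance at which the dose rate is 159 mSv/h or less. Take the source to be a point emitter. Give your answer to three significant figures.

Using I₁d₁² = I₂d₂², d₂ = d₁·√(I₁/I₂).
I₁/I₂ = 2700/159 = 16.98, so d₂ = 1.55 × √16.98 = 6.387 m.

6.39 m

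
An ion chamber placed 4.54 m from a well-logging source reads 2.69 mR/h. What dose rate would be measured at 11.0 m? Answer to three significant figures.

0.458 mR/h

By the inverse-square law, scaling from 4.54 m to 11.0 m:
(4.54/11.0)² = 0.1703, so 2.69 × 0.1703 = 0.4581 mR/h.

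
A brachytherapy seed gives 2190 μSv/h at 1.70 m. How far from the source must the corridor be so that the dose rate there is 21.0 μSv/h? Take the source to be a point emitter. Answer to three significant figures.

17.4 m

By the inverse-square law, d₂ = d₁·√(I₁/I₂).
I₁/I₂ = 2190/21.0 = 104.3, so d₂ = 1.70 × √104.3 = 17.36 m.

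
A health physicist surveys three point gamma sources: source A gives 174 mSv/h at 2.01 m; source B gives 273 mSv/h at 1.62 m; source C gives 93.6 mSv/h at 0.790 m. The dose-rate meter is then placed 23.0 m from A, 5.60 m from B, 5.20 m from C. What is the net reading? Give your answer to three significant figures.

Each source contributes Iᵢ·(dᵢ/rᵢ)²; contributions add.
A: 174 × (2.01/23.0)² = 1.329 mSv/h
B: 273 × (1.62/5.60)² = 22.85 mSv/h
C: 93.6 × (0.790/5.20)² = 2.160 mSv/h
Total = 1.329 + 22.85 + 2.160 = 26.34 mSv/h.

26.3 mSv/h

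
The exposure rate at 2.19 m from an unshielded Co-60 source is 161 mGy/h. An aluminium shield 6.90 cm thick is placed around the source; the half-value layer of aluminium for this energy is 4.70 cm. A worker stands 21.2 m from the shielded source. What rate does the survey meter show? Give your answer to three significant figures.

Distance alone: (2.19/21.2)² = 0.01067, so 161 × 0.01067 = 1.718 mGy/h.
Shield: 6.90/4.70 = 1.468 half-value layers → attenuation 2^(−1.468) = 0.3615.
Combined: 1.718 × 0.3615 = 0.6211 mGy/h.

0.621 mGy/h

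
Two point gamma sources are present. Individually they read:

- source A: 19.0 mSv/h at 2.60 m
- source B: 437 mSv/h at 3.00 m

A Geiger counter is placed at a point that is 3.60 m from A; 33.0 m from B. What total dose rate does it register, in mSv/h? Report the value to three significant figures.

Each source contributes Iᵢ·(dᵢ/rᵢ)²; contributions add.
A: 19.0 × (2.60/3.60)² = 9.910 mSv/h
B: 437 × (3.00/33.0)² = 3.612 mSv/h
Total = 9.910 + 3.612 = 13.52 mSv/h.

13.5 mSv/h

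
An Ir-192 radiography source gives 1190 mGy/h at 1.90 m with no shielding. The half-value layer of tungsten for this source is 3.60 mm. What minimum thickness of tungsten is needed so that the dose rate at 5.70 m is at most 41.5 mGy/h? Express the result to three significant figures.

At 5.70 m, distance alone gives (1.90/5.70)² = 0.1111, so 1190 × 0.1111 = 132.2 mGy/h.
Further attenuation needed: 132.2/41.5 = 3.186.
n = log₂(3.186) = 1.672 half-value layers.
Thickness = 1.672 × 3.60 mm = 6.019 mm.

6.02 mm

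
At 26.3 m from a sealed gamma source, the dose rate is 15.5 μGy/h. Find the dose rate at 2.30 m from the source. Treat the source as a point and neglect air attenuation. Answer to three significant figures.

2030 μGy/h

Since intensity falls as 1/r², the rate at 2.30 m is
15.5 × (26.3/2.30)² = 15.5 × 130.8 = 2027 μGy/h.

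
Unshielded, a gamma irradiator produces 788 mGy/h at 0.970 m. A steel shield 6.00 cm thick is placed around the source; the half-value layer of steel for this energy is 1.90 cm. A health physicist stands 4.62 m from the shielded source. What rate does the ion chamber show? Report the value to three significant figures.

3.89 mGy/h

Distance alone: (0.970/4.62)² = 0.04408, so 788 × 0.04408 = 34.74 mGy/h.
Shield: 6.00/1.90 = 3.158 half-value layers → attenuation 2^(−3.158) = 0.1120.
Combined: 34.74 × 0.1120 = 3.891 mGy/h.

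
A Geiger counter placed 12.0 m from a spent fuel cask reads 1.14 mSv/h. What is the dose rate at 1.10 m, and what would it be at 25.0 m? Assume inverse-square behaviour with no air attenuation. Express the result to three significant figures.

136 mSv/h; 0.263 mSv/h

Since intensity falls as 1/r²,
At 1.10 m: 1.14 × (12.0/1.10)² = 1.14 × 119.0 = 135.7 mSv/h
At 25.0 m: (1.10/25.0)² = 0.001936, so 135.7 × 0.001936 = 0.2627 mSv/h.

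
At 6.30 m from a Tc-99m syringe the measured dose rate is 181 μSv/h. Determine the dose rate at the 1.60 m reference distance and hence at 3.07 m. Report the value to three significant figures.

2810 μSv/h; 762 μSv/h

Applying the 1/r² law,
At 1.60 m: (6.30/1.60)² = 15.50, so 181 × 15.50 = 2806 μSv/h
At 3.07 m: 2806 × (1.60/3.07)² = 2806 × 0.2716 = 762.1 μSv/h.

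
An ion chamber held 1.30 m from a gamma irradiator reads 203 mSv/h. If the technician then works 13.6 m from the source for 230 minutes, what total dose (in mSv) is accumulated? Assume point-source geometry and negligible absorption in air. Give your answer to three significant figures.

7.11 mSv

Applying the 1/r² law, rate at 13.6 m:
(1.30/13.6)² = 0.009137, so 203 × 0.009137 = 1.855 mSv/h.
Dose = rate × time = 1.855 mSv/h × 3.833 h = 7.110 mSv.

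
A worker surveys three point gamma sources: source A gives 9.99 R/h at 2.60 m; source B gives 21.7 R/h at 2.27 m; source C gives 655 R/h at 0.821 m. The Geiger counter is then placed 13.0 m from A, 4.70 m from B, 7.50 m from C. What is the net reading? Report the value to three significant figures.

13.3 R/h

Each source contributes Iᵢ·(dᵢ/rᵢ)²; contributions add.
A: 9.99 × (2.60/13.0)² = 0.3996 R/h
B: 21.7 × (2.27/4.70)² = 5.062 R/h
C: 655 × (0.821/7.50)² = 7.849 R/h
Total = 0.3996 + 5.062 + 7.849 = 13.31 R/h.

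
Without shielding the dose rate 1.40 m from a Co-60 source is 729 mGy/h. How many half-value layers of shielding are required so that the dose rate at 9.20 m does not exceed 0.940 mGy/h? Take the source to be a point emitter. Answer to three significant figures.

At 9.20 m, distance alone gives 729 × (1.40/9.20)² = 729 × 0.02316 = 16.88 mGy/h.
Further attenuation needed: 16.88/0.940 = 17.96.
n = log₂(17.96) = 4.167 half-value layers.

4.17 half-value layers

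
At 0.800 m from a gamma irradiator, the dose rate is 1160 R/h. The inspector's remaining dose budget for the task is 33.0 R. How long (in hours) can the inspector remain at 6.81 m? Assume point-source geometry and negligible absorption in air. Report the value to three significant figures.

Applying the 1/r² law, rate at 6.81 m:
1160 × (0.800/6.81)² = 1160 × 0.01380 = 16.01 R/h.
Stay time = 33.0 R ÷ 16.01 R/h = 2.061 h.

2.06 h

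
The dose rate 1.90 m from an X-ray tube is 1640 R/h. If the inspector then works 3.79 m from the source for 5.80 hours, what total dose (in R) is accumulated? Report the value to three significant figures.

2390 R

Since intensity falls as 1/r², rate at 3.79 m:
1640 × (1.90/3.79)² = 1640 × 0.2513 = 412.1 R/h.
Dose = rate × time = 412.1 R/h × 5.800 h = 2390 R.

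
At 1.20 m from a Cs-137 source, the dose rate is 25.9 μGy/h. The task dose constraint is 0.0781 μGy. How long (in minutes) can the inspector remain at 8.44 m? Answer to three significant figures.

Intensity scales as (d₁/d₂)², so rate at 8.44 m:
25.9 × (1.20/8.44)² = 25.9 × 0.02022 = 0.5237 μGy/h.
Stay time = 0.0781 μGy ÷ 0.5237 μGy/h = 0.1491 h = 8.946 min.

8.95 min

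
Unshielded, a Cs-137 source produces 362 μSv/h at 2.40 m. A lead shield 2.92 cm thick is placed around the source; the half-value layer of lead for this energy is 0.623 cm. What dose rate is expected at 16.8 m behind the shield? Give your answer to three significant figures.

0.287 μSv/h

Distance alone: 362 × (2.40/16.8)² = 362 × 0.02041 = 7.388 μSv/h.
Shield: 2.92/0.623 = 4.687 half-value layers → attenuation 2^(−4.687) = 0.03882.
Combined: 7.388 × 0.03882 = 0.2868 μSv/h.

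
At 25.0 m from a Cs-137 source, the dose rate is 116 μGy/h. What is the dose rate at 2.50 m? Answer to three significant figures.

11600 μGy/h

Intensity scales as (d₁/d₂)², so the rate at 2.50 m is
(25.0/2.50)² = 100.0, so 116 × 100.0 = 11600 μGy/h.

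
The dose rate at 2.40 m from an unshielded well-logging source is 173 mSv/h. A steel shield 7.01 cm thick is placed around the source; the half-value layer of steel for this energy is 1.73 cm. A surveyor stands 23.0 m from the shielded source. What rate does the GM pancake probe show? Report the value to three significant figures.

Distance alone: (2.40/23.0)² = 0.01089, so 173 × 0.01089 = 1.884 mSv/h.
Shield: 7.01/1.73 = 4.052 half-value layers → attenuation 2^(−4.052) = 0.06029.
Combined: 1.884 × 0.06029 = 0.1136 mSv/h.

0.114 mSv/h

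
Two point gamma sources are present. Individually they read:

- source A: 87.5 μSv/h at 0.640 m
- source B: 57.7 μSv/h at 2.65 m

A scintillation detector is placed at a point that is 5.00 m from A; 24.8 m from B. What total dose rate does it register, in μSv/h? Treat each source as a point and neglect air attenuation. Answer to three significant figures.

Each source contributes Iᵢ·(dᵢ/rᵢ)²; contributions add.
A: 87.5 × (0.640/5.00)² = 1.434 μSv/h
B: 57.7 × (2.65/24.8)² = 0.6588 μSv/h
Total = 1.434 + 0.6588 = 2.093 μSv/h.

2.09 μSv/h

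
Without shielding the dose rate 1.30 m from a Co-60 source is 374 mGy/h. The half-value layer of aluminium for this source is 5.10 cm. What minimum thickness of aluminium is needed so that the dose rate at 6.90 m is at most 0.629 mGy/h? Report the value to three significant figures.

At 6.90 m, distance alone gives (1.30/6.90)² = 0.03550, so 374 × 0.03550 = 13.28 mGy/h.
Further attenuation needed: 13.28/0.629 = 21.11.
n = log₂(21.11) = 4.400 half-value layers.
Thickness = 4.400 × 5.10 cm = 22.44 cm.

22.4 cm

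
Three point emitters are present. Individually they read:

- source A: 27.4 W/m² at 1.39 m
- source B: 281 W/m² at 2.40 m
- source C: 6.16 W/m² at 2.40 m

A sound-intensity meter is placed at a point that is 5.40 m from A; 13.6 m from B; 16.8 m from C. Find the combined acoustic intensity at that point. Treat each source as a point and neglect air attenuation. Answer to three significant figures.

Each source contributes Iᵢ·(dᵢ/rᵢ)²; contributions add.
A: 27.4 × (1.39/5.40)² = 1.815 W/m²
B: 281 × (2.40/13.6)² = 8.751 W/m²
C: 6.16 × (2.40/16.8)² = 0.1257 W/m²
Total = 1.815 + 8.751 + 0.1257 = 10.69 W/m².

10.7 W/m²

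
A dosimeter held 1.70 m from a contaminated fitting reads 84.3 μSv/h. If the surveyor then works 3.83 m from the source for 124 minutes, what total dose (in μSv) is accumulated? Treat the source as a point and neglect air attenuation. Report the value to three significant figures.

Using I₁d₁² = I₂d₂², rate at 3.83 m:
84.3 × (1.70/3.83)² = 84.3 × 0.1970 = 16.61 μSv/h.
Dose = rate × time = 16.61 μSv/h × 2.067 h = 34.33 μSv.

34.3 μSv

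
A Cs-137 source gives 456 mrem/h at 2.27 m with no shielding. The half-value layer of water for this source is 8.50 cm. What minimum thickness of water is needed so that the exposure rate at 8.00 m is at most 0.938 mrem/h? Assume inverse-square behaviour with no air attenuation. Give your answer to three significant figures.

At 8.00 m, distance alone gives 456 × (2.27/8.00)² = 456 × 0.08051 = 36.71 mrem/h.
Further attenuation needed: 36.71/0.938 = 39.14.
n = log₂(39.14) = 5.291 half-value layers.
Thickness = 5.291 × 8.50 cm = 44.97 cm.

45.0 cm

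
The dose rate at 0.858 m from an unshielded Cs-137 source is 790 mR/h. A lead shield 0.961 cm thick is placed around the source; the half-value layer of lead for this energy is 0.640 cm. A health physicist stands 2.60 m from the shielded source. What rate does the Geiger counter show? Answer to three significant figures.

30.4 mR/h

Distance alone: 790 × (0.858/2.60)² = 790 × 0.1089 = 86.03 mR/h.
Shield: 0.961/0.640 = 1.502 half-value layers → attenuation 2^(−1.502) = 0.3531.
Combined: 86.03 × 0.3531 = 30.38 mR/h.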